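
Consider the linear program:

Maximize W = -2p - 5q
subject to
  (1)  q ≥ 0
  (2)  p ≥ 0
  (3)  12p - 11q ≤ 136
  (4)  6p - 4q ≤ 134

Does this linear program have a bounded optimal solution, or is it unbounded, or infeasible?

Extreme points and W = -2p - 5q:
  (0, 0) → W = 0
  (34/3, 0) → W = -68/3
  (155/3, 44) → W = -970/3
The feasible region has finitely many vertices and no improving ray; the maximum is 0 at (0, 0).

bounded optimum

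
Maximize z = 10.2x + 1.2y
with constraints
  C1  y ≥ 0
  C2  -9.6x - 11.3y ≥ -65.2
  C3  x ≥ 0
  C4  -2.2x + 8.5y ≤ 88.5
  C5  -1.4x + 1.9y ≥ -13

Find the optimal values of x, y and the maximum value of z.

Vertices and z = 10.2x + 1.2y:
  (163/24, 0) → z = 2771/40
  (0, 0) → z = 0
  (0, 652/113) → z = 3912/565

x = 163/24, y = 0, maximum z = 2771/40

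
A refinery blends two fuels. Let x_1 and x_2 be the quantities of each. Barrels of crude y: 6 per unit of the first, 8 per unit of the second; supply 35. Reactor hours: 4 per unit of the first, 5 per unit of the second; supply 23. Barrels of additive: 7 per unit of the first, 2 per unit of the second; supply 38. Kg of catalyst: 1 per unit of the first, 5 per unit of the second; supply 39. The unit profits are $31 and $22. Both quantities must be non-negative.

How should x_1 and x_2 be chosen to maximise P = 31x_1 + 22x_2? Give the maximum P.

x_1 = 16/3, x_2 = 1/3, maximum P = 518/3

Extreme points and P = 31x_1 + 22x_2:
  (0, 0) → P = 0
  (0, 35/8) → P = 385/4
  (38/7, 0) → P = 1178/7
  (9/2, 1) → P = 323/2
  (16/3, 1/3) → P = 518/3

At the optimal vertex, 4x_1 + 5x_2 = 23 and 7x_1 + 2x_2 = 38.
Solving simultaneously gives x_1 = 16/3, x_2 = 1/3.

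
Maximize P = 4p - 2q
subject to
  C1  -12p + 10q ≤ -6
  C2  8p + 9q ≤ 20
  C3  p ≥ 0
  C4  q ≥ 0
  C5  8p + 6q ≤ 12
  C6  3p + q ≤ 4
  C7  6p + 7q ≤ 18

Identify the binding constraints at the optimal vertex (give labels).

C4 and C6

Extreme points and P = 4p - 2q:
  (1/2, 0) → P = 2
  (39/38, 12/19) → P = 54/19
  (4/3, 0) → P = 16/3
  (6/5, 2/5) → P = 4

The maximum is at (4/3, 0). Substituting into each constraint, equality holds for C4 and C6; the remaining constraints have slack.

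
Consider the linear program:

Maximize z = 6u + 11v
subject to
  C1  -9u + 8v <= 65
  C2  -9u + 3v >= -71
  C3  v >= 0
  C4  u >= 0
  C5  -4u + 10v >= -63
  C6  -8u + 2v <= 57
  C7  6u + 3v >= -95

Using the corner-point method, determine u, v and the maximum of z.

The optimum lies where -9u + 8v = 65 and -9u + 3v = -71.
Solving simultaneously gives u = 763/45, v = 136/5.

u = 763/45, v = 136/5, maximum z = 6014/15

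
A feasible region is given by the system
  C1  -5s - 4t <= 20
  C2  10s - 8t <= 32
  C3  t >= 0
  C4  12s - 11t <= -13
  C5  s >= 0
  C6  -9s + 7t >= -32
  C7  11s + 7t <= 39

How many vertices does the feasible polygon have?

Of the 21 pairwise boundary intersections, those satisfying every inequality are:
  (0, 13/11)
  (338/205, 611/205)
  (0, 39/7)

3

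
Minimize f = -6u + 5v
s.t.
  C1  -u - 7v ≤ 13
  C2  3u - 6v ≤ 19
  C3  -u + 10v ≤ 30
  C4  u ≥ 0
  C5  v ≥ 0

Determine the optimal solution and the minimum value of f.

Feasible corners and f = -6u + 5v:
  (185/12, 109/24) → f = -1675/24
  (19/3, 0) → f = -38
  (0, 3) → f = 15
  (0, 0) → f = 0

u = 185/12, v = 109/24, minimum f = -1675/24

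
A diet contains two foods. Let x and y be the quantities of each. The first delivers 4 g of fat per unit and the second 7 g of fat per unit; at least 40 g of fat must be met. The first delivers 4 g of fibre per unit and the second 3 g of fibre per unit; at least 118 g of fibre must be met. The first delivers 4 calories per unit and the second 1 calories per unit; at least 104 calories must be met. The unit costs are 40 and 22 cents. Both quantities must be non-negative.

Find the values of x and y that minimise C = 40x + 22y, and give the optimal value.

x = 97/4, y = 7, minimum C = 1124

Extreme points and C = 40x + 22y:
  (0, 104) → C = 2288
  (59/2, 0) → C = 1180
  (97/4, 7) → C = 1124
The feasible region is unbounded (it extends along (0, 1), (1, 0)), but C strictly increases along every unbounded feasible direction, so there is no improving ray and the minimum is attained at a vertex.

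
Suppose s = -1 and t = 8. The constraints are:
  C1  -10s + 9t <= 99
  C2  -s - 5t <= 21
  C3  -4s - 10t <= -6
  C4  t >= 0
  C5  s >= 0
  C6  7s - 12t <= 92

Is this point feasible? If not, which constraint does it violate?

not feasible — violates C5

Constraint C5: s = -1, which is not ≥ 0. All other constraints are satisfied.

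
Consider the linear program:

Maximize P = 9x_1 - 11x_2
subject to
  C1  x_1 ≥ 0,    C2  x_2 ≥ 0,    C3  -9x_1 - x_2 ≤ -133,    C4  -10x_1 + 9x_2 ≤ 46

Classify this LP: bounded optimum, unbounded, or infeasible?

From the feasible point (133/9, 0), moving in the direction (1, 0) keeps every constraint satisfied while P increases without bound.

unbounded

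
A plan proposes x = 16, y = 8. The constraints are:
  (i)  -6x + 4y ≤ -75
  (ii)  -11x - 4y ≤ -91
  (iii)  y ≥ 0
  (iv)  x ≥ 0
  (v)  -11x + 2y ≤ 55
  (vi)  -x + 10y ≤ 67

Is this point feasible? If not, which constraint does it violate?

Constraint (i): -6x + 4y = -64, which is not ≤ -75. All other constraints are satisfied.

not feasible — violates (i)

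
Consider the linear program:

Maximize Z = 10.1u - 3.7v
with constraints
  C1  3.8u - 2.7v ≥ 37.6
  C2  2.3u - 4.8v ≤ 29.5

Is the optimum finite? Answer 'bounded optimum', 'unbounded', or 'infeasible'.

unbounded

From the feasible point (3361/401, -854/401), moving in the direction (4.8, 2.3) keeps every constraint satisfied while Z increases without bound.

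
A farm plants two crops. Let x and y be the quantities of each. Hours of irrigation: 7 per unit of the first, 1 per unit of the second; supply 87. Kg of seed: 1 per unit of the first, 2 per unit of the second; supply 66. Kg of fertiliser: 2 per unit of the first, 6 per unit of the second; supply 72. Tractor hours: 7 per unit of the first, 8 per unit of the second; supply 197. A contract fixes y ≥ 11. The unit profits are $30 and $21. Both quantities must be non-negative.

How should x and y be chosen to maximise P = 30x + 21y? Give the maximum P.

x = 3, y = 11, maximum P = 321

Vertices and P = 30x + 21y:
  (0, 12) → P = 252
  (0, 11) → P = 231
  (3, 11) → P = 321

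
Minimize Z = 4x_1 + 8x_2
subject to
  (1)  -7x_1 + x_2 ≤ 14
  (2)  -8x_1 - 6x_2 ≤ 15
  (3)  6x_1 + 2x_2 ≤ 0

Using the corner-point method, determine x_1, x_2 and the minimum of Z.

x_1 = 3/2, x_2 = -9/2, minimum Z = -30

The binding constraints are -8x_1 - 6x_2 = 15 and 6x_1 + 2x_2 = 0.
Solving simultaneously gives x_1 = 3/2, x_2 = -9/2.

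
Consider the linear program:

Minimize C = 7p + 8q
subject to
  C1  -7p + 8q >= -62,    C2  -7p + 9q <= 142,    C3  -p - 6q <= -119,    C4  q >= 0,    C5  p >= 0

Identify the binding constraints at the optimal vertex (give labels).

C2 and C3

Feasible corners and C = 7p + 8q:
  (242, 204) → C = 3326
  (662/25, 771/50) → C = 7718/25
  (73/17, 325/17) → C = 183

The minimum is at (73/17, 325/17). Substituting into each constraint, equality holds for C2 and C3; the remaining constraints have slack.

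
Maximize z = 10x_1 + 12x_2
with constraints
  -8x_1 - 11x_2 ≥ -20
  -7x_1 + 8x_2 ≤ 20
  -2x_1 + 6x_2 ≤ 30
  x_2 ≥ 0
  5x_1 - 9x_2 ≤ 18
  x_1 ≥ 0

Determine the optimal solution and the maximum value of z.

Vertices and z = 10x_1 + 12x_2:
  (5/2, 0) → z = 25
  (0, 20/11) → z = 240/11
  (0, 0) → z = 0

The binding constraints are -8x_1 - 11x_2 = -20 and x_2 = 0.
Solving simultaneously gives x_1 = 5/2, x_2 = 0.

x_1 = 5/2, x_2 = 0, maximum z = 25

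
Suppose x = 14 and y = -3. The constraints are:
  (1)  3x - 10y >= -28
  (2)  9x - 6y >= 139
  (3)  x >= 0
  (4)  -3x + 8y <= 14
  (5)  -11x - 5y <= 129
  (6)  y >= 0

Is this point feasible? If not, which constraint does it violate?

not feasible — violates (6)

Constraint (6): y = -3, which is not ≥ 0. All other constraints are satisfied.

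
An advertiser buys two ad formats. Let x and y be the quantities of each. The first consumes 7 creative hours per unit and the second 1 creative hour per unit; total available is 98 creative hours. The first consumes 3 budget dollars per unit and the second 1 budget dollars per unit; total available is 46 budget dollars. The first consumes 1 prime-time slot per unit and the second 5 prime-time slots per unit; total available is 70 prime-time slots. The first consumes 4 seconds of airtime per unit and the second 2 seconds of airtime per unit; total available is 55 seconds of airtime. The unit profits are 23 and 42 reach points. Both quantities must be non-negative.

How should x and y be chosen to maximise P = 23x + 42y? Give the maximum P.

Vertices and P = 23x + 42y:
  (0, 0) → P = 0
  (0, 14) → P = 588
  (55/4, 0) → P = 1265/4
  (15/2, 25/2) → P = 1395/2

x = 15/2, y = 25/2, maximum P = 1395/2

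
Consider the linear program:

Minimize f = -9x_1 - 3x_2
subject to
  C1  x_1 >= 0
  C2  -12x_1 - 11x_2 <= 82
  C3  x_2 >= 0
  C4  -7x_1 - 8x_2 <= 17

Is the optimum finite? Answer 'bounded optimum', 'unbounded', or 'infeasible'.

unbounded

From the feasible point (0, 0), moving in the direction (0, 1) keeps every constraint satisfied while f decreases without bound.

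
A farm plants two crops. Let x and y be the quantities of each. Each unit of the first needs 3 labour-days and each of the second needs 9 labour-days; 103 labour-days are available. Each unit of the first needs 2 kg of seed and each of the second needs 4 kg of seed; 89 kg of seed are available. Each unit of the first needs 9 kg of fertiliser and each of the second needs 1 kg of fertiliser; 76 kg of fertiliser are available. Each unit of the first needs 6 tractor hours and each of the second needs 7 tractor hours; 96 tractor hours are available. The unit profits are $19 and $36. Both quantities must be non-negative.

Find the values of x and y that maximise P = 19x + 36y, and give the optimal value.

Corner points and P = 19x + 36y:
  (0, 0) → P = 0
  (0, 103/9) → P = 412
  (76/9, 0) → P = 1444/9
  (13/3, 10) → P = 1327/3
  (436/57, 136/19) → P = 22972/57

x = 13/3, y = 10, maximum P = 1327/3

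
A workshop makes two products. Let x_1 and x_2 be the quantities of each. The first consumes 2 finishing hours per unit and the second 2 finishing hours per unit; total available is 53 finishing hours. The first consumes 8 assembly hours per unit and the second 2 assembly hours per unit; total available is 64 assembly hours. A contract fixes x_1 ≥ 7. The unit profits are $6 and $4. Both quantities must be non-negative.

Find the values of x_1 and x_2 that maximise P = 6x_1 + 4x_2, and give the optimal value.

x_1 = 7, x_2 = 4, maximum P = 58

Extreme points and P = 6x_1 + 4x_2:
  (8, 0) → P = 48
  (7, 0) → P = 42
  (7, 4) → P = 58

At the optimal vertex, 8x_1 + 2x_2 = 64 and x_1 = 7.
Solving simultaneously gives x_1 = 7, x_2 = 4.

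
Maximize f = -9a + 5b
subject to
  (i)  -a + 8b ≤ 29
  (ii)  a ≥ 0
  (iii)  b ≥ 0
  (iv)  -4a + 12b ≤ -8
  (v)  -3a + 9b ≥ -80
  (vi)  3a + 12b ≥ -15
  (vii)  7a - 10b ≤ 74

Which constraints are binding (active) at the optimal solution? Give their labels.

Extreme points and f = -9a + 5b:
  (2, 0) → f = -18
  (74/7, 0) → f = -666/7
  (202/11, 60/11) → f = -138

The maximum is at (2, 0). Substituting into each constraint, equality holds for (iii) and (iv); the remaining constraints have slack.

(iii) and (iv)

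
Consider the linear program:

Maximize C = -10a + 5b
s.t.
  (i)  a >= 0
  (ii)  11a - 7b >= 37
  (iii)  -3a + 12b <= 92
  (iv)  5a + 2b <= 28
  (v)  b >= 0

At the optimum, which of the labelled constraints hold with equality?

(ii) and (v)

Feasible corners and C = -10a + 5b:
  (90/19, 41/19) → C = -695/19
  (37/11, 0) → C = -370/11
  (28/5, 0) → C = -56

The maximum is at (37/11, 0). Substituting into each constraint, equality holds for (ii) and (v); the remaining constraints have slack.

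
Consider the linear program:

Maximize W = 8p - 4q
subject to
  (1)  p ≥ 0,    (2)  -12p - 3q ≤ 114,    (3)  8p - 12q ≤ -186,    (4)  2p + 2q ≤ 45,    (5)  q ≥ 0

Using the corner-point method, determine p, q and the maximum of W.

p = 21/5, q = 183/10, maximum W = -198/5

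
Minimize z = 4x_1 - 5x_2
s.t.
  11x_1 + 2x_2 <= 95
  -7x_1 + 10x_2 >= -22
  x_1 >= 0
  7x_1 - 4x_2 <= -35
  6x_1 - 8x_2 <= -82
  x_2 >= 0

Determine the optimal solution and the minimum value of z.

Corner points and z = 4x_1 - 5x_2:
  (0, 95/2) → z = -475/2
  (155/29, 525/29) → z = -2005/29
  (0, 41/4) → z = -205/4
  (3/2, 91/8) → z = -407/8

The optimum lies where 11x_1 + 2x_2 = 95 and x_1 = 0.
Solving simultaneously gives x_1 = 0, x_2 = 95/2.

x_1 = 0, x_2 = 95/2, minimum z = -475/2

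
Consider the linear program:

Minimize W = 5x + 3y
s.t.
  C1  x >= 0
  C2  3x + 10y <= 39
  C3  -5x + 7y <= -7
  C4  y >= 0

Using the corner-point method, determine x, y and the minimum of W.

x = 7/5, y = 0, minimum W = 7

Extreme points and W = 5x + 3y:
  (343/71, 174/71) → W = 2237/71
  (13, 0) → W = 65
  (7/5, 0) → W = 7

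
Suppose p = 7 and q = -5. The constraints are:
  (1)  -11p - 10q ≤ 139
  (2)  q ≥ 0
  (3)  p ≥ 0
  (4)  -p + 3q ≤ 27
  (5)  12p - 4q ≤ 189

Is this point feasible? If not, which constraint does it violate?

not feasible — violates (2)

Constraint (2): q = -5, which is not ≥ 0. All other constraints are satisfied.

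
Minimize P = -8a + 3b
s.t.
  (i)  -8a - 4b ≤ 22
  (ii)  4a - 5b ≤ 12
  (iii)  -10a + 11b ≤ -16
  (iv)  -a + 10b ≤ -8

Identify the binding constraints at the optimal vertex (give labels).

(ii) and (iv)

Feasible corners and P = -8a + 3b:
  (-31/28, -23/7) → P = -1
  (-89/64, -87/32) → P = 95/32
  (16/7, -4/7) → P = -20
  (72/89, -64/89) → P = -768/89

The minimum is at (16/7, -4/7). Substituting into each constraint, equality holds for (ii) and (iv); the remaining constraints have slack.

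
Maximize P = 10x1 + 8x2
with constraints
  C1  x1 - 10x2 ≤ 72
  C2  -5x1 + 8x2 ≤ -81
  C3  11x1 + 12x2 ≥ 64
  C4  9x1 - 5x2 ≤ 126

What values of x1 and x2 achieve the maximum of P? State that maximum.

x1 = 603/47, x2 = -99/47, maximum P = 5238/47

Extreme points and P = 10x1 + 8x2:
  (371/37, -571/148) → P = 2568/37
  (603/47, -99/47) → P = 5238/47
  (1832/163, -810/163) → P = 11840/163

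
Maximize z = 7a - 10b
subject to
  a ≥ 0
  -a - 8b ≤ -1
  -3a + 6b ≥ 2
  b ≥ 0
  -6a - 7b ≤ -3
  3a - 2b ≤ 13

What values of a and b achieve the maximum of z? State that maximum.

a = 41/6, b = 15/4, maximum z = 31/3

Extreme points and z = 7a - 10b:
  (0, 3/7) → z = -30/7
  (4/57, 7/19) → z = -182/57
  (41/6, 15/4) → z = 31/3
The feasible region is unbounded (it extends along (0, 1), (2, 3)), but z strictly decreases along every unbounded feasible direction, so there is no improving ray and the maximum is attained at a vertex.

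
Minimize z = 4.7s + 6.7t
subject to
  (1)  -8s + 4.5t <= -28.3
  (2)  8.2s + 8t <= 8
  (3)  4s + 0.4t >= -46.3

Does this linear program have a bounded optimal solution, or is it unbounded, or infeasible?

unbounded

From the feasible point (2624/1009, -8403/5045), moving in the direction (8, -8.2) keeps every constraint satisfied while z decreases without bound.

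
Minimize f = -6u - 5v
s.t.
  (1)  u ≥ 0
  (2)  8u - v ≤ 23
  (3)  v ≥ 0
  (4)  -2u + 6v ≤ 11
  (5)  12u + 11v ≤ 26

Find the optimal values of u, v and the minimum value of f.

Vertices and f = -6u - 5v:
  (0, 0) → f = 0
  (0, 11/6) → f = -55/6
  (13/6, 0) → f = -13
  (35/94, 92/47) → f = -565/47

At the optimal vertex, v = 0 and 12u + 11v = 26.
Solving simultaneously gives u = 13/6, v = 0.

u = 13/6, v = 0, minimum f = -13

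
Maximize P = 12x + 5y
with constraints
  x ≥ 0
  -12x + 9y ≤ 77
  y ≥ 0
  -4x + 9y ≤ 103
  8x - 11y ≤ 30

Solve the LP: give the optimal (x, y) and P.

x = 1403/28, y = 236/7, maximum P = 5389/7

Feasible corners and P = 12x + 5y:
  (0, 77/9) → P = 385/9
  (0, 0) → P = 0
  (13/4, 116/9) → P = 931/9
  (15/4, 0) → P = 45
  (1403/28, 236/7) → P = 5389/7

The optimum lies where -4x + 9y = 103 and 8x - 11y = 30.
Solving simultaneously gives x = 1403/28, y = 236/7.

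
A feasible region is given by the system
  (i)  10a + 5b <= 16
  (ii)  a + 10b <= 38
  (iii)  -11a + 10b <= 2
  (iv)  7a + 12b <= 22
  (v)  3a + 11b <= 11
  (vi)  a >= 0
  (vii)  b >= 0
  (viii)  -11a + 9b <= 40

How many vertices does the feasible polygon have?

The feasible vertices (each the meet of two boundaries and inside every other half-plane) are:
  (121/95, 62/95)
  (8/5, 0)
  (88/151, 127/151)
  (0, 1/5)
  (0, 0)

5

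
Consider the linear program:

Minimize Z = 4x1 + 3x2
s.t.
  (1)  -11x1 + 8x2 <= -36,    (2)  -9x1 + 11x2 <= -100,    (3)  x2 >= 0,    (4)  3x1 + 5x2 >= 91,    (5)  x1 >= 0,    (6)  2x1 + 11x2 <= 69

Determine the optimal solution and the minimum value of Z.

Feasible corners and Z = 4x1 + 3x2:
  (91/3, 0) → Z = 364/3
  (69/2, 0) → Z = 138
  (656/23, 25/23) → Z = 2699/23

The optimum lies where 3x1 + 5x2 = 91 and 2x1 + 11x2 = 69.
Solving simultaneously gives x1 = 656/23, x2 = 25/23.

x1 = 656/23, x2 = 25/23, minimum Z = 2699/23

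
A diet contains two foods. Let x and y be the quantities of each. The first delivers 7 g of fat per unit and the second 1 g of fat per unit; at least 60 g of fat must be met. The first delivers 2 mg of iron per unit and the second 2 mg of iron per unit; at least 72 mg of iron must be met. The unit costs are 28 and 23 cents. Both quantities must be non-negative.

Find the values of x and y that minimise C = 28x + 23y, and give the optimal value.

x = 4, y = 32, minimum C = 848

Extreme points and C = 28x + 23y:
  (0, 60) → C = 1380
  (36, 0) → C = 1008
  (4, 32) → C = 848
The feasible region is unbounded (it extends along (0, 1), (1, 0)), but C strictly increases along every unbounded feasible direction, so there is no improving ray and the minimum is attained at a vertex.

The optimum lies where 7x + y = 60 and 2x + 2y = 72.
Solving simultaneously gives x = 4, y = 32.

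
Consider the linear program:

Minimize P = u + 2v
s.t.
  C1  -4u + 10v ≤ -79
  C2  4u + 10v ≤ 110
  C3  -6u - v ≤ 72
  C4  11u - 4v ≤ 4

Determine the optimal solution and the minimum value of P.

Feasible corners and P = u + 2v:
  (-641/64, -381/32) → P = -2165/64
  (-138/47, -853/94) → P = -991/47
  (-284/35, -816/35) → P = -1916/35

The binding constraints are -6u - v = 72 and 11u - 4v = 4.
Solving simultaneously gives u = -284/35, v = -816/35.

u = -284/35, v = -816/35, minimum P = -1916/35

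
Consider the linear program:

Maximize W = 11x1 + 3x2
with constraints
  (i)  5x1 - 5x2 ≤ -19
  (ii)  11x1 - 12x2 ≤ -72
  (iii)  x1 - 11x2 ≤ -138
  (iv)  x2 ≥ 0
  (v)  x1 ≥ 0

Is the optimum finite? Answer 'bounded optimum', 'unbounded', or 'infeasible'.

unbounded

From the feasible point (132/5, 151/5), moving in the direction (0, 1) keeps every constraint satisfied while W increases without bound.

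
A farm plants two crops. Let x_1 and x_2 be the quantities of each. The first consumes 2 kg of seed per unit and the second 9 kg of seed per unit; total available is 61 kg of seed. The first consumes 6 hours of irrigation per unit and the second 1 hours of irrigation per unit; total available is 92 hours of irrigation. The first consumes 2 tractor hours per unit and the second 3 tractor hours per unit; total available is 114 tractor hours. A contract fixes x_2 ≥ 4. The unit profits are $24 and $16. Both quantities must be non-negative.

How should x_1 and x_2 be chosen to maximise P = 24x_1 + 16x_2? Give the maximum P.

x_1 = 25/2, x_2 = 4, maximum P = 364

Extreme points and P = 24x_1 + 16x_2:
  (0, 61/9) → P = 976/9
  (0, 4) → P = 64
  (25/2, 4) → P = 364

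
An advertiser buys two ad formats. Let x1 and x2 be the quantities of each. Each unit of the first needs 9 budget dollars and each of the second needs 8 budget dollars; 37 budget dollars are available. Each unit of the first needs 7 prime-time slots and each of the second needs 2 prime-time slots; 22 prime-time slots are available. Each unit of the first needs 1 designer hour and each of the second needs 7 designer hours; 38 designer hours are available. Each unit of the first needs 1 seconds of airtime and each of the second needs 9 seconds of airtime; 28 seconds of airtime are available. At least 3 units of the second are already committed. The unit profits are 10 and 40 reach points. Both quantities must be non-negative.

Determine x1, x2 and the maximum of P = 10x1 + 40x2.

x1 = 1, x2 = 3, maximum P = 130

Vertices and P = 10x1 + 40x2:
  (0, 28/9) → P = 1120/9
  (0, 3) → P = 120
  (1, 3) → P = 130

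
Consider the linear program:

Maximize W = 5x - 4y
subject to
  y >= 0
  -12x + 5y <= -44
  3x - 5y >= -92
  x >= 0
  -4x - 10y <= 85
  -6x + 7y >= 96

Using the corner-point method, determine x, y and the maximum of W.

x = 164/9, y = 88/3, maximum W = -236/9

At the optimal vertex, 3x - 5y = -92 and -6x + 7y = 96.
Solving simultaneously gives x = 164/9, y = 88/3.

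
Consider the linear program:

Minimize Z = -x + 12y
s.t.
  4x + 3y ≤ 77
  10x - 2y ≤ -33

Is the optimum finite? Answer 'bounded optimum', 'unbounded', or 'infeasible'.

unbounded

From the feasible point (55/38, 451/19), moving in the direction (-2, -10) keeps every constraint satisfied while Z decreases without bound.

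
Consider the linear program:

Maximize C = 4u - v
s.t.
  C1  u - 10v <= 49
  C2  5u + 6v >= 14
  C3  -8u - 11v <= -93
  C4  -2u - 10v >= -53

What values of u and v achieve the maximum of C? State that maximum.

Feasible corners and C = 4u - v:
  (113/7, -23/7) → C = 475/7
  (34, -3/2) → C = 275/2
  (347/58, 119/29) → C = 575/29

u = 34, v = -3/2, maximum C = 275/2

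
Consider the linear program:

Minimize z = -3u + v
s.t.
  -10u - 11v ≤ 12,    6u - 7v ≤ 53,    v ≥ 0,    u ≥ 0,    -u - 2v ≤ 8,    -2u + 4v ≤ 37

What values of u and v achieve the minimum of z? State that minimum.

Feasible corners and z = -3u + v:
  (53/6, 0) → z = -53/2
  (471/10, 164/5) → z = -217/2
  (0, 0) → z = 0
  (0, 37/4) → z = 37/4

u = 471/10, v = 164/5, minimum z = -217/2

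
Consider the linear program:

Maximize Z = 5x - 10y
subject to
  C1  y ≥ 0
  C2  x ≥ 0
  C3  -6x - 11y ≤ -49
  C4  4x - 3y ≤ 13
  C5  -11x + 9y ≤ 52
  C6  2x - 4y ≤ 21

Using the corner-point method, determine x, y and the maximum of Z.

Corner points and Z = 5x - 10y:
  (0, 49/11) → Z = -490/11
  (0, 52/9) → Z = -520/9
  (145/31, 59/31) → Z = 135/31
  (91, 117) → Z = -715

The binding constraints are -6x - 11y = -49 and 4x - 3y = 13.
Solving simultaneously gives x = 145/31, y = 59/31.

x = 145/31, y = 59/31, maximum Z = 135/31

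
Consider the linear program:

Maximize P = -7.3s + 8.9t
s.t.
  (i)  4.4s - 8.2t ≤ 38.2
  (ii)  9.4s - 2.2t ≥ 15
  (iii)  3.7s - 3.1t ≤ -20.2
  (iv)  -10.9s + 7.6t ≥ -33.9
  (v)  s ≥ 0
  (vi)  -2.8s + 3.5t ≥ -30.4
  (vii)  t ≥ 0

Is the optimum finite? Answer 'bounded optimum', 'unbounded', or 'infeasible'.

unbounded

From the feasible point (4547/1050, 12269/1050), moving in the direction (7.6, 10.9) keeps every constraint satisfied while P increases without bound.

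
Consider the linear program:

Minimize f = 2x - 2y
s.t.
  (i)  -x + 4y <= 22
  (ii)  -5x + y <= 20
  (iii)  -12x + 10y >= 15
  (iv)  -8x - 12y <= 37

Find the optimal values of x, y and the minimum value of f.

x = -58/19, y = 90/19, minimum f = -296/19

Extreme points and f = 2x - 2y:
  (-58/19, 90/19) → f = -296/19
  (80/19, 249/38) → f = -89/19
  (-277/68, -25/68) → f = -126/17
  (-275/112, -81/56) → f = -113/56

At the optimal vertex, -x + 4y = 22 and -5x + y = 20.
Solving simultaneously gives x = -58/19, y = 90/19.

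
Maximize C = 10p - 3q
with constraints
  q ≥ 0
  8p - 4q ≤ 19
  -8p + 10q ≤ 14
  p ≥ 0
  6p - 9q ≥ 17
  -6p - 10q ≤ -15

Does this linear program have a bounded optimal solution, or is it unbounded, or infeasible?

The boundaries q = 0 and 6p - 9q = 17 meet at (17/6, 0), but that point violates 8p - 4q ≤ 19. Every candidate vertex is excluded by some other constraint, so the feasible region is empty.

infeasible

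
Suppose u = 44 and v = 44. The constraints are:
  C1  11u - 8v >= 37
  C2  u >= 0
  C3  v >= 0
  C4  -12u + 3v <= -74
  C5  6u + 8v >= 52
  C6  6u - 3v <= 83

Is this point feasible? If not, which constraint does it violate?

Constraint C6: 6u - 3v = 132, which is not ≤ 83. All other constraints are satisfied.

not feasible — violates C6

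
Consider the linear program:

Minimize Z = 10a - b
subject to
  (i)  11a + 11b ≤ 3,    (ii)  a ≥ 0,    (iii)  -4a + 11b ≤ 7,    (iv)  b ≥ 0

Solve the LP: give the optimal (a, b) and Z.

a = 0, b = 3/11, minimum Z = -3/11

Feasible corners and Z = 10a - b:
  (0, 3/11) → Z = -3/11
  (3/11, 0) → Z = 30/11
  (0, 0) → Z = 0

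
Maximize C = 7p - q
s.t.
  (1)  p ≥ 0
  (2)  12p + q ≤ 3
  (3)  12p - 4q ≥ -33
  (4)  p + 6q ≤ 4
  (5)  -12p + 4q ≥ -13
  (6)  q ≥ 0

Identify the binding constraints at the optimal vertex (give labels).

Feasible corners and C = 7p - q:
  (0, 2/3) → C = -2/3
  (0, 0) → C = 0
  (14/71, 45/71) → C = 53/71
  (1/4, 0) → C = 7/4

The maximum is at (1/4, 0). Substituting into each constraint, equality holds for (2) and (6); the remaining constraints have slack.

(2) and (6)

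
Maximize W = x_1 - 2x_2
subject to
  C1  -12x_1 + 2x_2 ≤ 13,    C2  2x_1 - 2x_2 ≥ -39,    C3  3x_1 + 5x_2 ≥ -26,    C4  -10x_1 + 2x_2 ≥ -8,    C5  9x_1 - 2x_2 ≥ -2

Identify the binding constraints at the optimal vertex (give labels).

Feasible corners and W = x_1 - 2x_2:
  (47/8, 203/8) → W = -359/8
  (37/7, 347/14) → W = -310/7
  (-3/14, -71/14) → W = 139/14
  (-62/51, -76/17) → W = 394/51

The maximum is at (-3/14, -71/14). Substituting into each constraint, equality holds for C3 and C4; the remaining constraints have slack.

C3 and C4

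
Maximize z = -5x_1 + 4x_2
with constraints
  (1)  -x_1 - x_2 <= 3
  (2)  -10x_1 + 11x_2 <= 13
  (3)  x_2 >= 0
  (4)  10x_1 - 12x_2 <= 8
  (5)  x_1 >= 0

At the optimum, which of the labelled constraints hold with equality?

(2) and (5)

Corner points and z = -5x_1 + 4x_2:
  (0, 13/11) → z = 52/11
  (4/5, 0) → z = -4
  (0, 0) → z = 0
The feasible region is unbounded (it extends along (11, 10), (6, 5)), but z strictly decreases along every unbounded feasible direction, so there is no improving ray and the maximum is attained at a vertex.

The maximum is at (0, 13/11). Substituting into each constraint, equality holds for (2) and (5); the remaining constraints have slack.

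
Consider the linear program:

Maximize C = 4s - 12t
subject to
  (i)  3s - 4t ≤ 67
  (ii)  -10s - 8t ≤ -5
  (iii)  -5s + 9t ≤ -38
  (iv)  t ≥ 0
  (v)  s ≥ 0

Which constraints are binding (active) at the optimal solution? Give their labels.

(i) and (iv)

Corner points and C = 4s - 12t:
  (451/7, 221/7) → C = -848/7
  (67/3, 0) → C = 268/3
  (38/5, 0) → C = 152/5

The maximum is at (67/3, 0). Substituting into each constraint, equality holds for (i) and (iv); the remaining constraints have slack.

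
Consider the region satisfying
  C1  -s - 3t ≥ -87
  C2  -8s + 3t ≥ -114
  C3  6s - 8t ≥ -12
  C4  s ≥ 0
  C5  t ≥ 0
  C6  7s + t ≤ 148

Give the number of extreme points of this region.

5

The feasible vertices (each the meet of two boundaries and inside every other half-plane) are:
  (57/4, 0)
  (558/29, 386/29)
  (0, 3/2)
  (586/31, 486/31)
  (0, 0)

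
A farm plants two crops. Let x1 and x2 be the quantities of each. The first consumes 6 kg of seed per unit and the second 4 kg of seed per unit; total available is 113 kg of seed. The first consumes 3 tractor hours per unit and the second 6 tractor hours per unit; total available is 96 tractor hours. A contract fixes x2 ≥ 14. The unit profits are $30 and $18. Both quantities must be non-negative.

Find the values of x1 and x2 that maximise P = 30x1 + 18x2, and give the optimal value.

The binding constraints are 3x1 + 6x2 = 96 and x2 = 14.
Solving simultaneously gives x1 = 4, x2 = 14.

x1 = 4, x2 = 14, maximum P = 372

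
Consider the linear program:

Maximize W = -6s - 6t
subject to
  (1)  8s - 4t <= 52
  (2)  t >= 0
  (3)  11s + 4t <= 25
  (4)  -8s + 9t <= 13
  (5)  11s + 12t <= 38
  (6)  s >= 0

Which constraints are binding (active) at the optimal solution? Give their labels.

(2) and (6)

Extreme points and W = -6s - 6t:
  (25/11, 0) → W = -150/11
  (0, 0) → W = 0
  (37/22, 13/8) → W = -873/44
  (62/65, 149/65) → W = -1266/65
  (0, 13/9) → W = -26/3

The maximum is at (0, 0). Substituting into each constraint, equality holds for (2) and (6); the remaining constraints have slack.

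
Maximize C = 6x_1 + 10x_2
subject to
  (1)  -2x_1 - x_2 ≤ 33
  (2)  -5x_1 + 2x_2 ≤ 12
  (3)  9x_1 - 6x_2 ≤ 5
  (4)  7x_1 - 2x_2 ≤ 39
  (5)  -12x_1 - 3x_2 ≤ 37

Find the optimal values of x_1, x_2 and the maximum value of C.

x_1 = 51/2, x_2 = 279/4, maximum C = 1701/2

Extreme points and C = 6x_1 + 10x_2:
  (51/2, 279/4) → C = 1701/2
  (-110/39, -41/39) → C = -1070/39
  (28/3, 79/6) → C = 563/3
  (-23/11, -131/33) → C = -1724/33

The optimum lies where -5x_1 + 2x_2 = 12 and 7x_1 - 2x_2 = 39.
Solving simultaneously gives x_1 = 51/2, x_2 = 279/4.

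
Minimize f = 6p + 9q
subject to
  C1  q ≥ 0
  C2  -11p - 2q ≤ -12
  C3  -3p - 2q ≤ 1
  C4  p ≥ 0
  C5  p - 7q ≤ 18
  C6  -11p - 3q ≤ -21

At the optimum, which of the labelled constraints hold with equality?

Corner points and f = 6p + 9q:
  (18, 0) → f = 108
  (21/11, 0) → f = 126/11
  (0, 7) → f = 63
The feasible region is unbounded (it extends along (0, 1), (7, 1)), but f strictly increases along every unbounded feasible direction, so there is no improving ray and the minimum is attained at a vertex.

The minimum is at (21/11, 0). Substituting into each constraint, equality holds for C1 and C6; the remaining constraints have slack.

C1 and C6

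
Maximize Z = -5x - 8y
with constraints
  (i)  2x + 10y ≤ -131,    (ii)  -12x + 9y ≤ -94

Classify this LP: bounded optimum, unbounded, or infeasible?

unbounded

From the feasible point (-239/138, -880/69), moving in the direction (-9, -12) keeps every constraint satisfied while Z increases without bound.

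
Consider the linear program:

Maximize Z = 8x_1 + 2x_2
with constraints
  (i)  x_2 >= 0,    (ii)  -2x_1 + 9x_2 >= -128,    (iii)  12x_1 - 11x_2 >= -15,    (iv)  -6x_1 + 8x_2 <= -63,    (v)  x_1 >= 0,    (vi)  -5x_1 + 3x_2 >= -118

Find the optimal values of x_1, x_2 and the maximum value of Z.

Corner points and Z = 8x_1 + 2x_2:
  (21/2, 0) → Z = 84
  (118/5, 0) → Z = 944/5
  (755/22, 393/22) → Z = 3413/11

x_1 = 755/22, x_2 = 393/22, maximum Z = 3413/11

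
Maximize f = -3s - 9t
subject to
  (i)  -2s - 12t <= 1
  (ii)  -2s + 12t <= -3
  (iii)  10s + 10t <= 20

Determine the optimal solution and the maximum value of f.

s = 1/2, t = -1/6, maximum f = 0

Corner points and f = -3s - 9t:
  (1/2, -1/6) → f = 0
  (5/2, -1/2) → f = -3
  (27/14, 1/14) → f = -45/7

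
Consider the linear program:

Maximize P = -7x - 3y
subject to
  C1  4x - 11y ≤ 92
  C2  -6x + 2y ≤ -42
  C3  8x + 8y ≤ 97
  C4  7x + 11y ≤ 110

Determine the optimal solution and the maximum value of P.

x = 139/29, y = -192/29, maximum P = -397/29

Vertices and P = -7x - 3y:
  (139/29, -192/29) → P = -397/29
  (601/40, -29/10) → P = -3859/40
  (265/32, 123/32) → P = -139/2

At the optimal vertex, 4x - 11y = 92 and -6x + 2y = -42.
Solving simultaneously gives x = 139/29, y = -192/29.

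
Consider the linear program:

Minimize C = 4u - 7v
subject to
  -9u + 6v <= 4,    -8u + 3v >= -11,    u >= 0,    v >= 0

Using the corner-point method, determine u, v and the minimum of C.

Corner points and C = 4u - 7v:
  (26/7, 131/21) → C = -605/21
  (0, 2/3) → C = -14/3
  (11/8, 0) → C = 11/2
  (0, 0) → C = 0

u = 26/7, v = 131/21, minimum C = -605/21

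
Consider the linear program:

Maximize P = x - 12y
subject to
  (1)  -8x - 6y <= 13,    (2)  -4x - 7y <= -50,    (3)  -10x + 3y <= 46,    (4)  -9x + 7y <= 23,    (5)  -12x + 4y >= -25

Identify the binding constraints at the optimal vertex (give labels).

(2) and (5)

Vertices and P = x - 12y:
  (27/13, 542/91) → P = -6315/91
  (15/4, 5) → P = -225/4
  (89/16, 167/16) → P = -1915/16

The maximum is at (15/4, 5). Substituting into each constraint, equality holds for (2) and (5); the remaining constraints have slack.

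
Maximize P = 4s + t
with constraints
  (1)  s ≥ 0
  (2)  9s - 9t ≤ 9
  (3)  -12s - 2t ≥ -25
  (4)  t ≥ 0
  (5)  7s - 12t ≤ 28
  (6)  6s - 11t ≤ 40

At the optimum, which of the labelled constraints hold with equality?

(1) and (3)

Extreme points and P = 4s + t:
  (0, 25/2) → P = 25/2
  (0, 0) → P = 0
  (27/14, 13/14) → P = 121/14
  (1, 0) → P = 4

The maximum is at (0, 25/2). Substituting into each constraint, equality holds for (1) and (3); the remaining constraints have slack.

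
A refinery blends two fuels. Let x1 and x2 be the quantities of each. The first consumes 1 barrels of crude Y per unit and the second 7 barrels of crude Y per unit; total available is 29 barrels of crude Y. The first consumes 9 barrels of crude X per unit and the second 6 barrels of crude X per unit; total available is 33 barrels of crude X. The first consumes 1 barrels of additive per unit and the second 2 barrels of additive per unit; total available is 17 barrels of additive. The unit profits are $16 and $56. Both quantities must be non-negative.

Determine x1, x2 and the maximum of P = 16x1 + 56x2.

x1 = 1, x2 = 4, maximum P = 240

Vertices and P = 16x1 + 56x2:
  (0, 0) → P = 0
  (0, 29/7) → P = 232
  (11/3, 0) → P = 176/3
  (1, 4) → P = 240

The optimum lies where x1 + 7x2 = 29 and 9x1 + 6x2 = 33.
Solving simultaneously gives x1 = 1, x2 = 4.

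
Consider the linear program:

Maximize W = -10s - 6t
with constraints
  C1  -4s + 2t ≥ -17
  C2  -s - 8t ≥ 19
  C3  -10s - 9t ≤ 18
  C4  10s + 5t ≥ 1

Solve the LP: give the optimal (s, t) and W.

Vertices and W = -10s - 6t:
  (49/17, -93/34) → W = -211/17
  (87/40, -83/20) → W = 63/20
  (103/75, -191/75) → W = 116/75

At the optimal vertex, -4s + 2t = -17 and 10s + 5t = 1.
Solving simultaneously gives s = 87/40, t = -83/20.

s = 87/40, t = -83/20, maximum W = 63/20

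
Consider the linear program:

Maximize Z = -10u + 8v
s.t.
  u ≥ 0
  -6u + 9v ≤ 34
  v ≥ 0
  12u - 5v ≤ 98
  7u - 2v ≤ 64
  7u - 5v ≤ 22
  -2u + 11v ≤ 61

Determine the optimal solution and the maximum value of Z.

Feasible corners and Z = -10u + 8v:
  (0, 34/9) → Z = 272/9
  (0, 0) → Z = 0
  (175/48, 149/24) → Z = 317/24
  (22/7, 0) → Z = -220/7
  (547/67, 471/67) → Z = -1702/67

The optimum lies where u = 0 and -6u + 9v = 34.
Solving simultaneously gives u = 0, v = 34/9.

u = 0, v = 34/9, maximum Z = 272/9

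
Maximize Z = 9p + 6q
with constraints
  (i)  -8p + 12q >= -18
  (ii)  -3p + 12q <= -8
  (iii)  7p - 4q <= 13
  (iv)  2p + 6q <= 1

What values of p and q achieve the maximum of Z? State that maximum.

p = 41/25, q = -19/50, maximum Z = 312/25

Extreme points and Z = 9p + 6q:
  (21/13, -11/26) → Z = 12
  (10/7, -13/42) → Z = 11
  (41/25, -19/50) → Z = 312/25
The feasible region is unbounded (it extends along (-4, -1), (-3, -2)), but Z strictly decreases along every unbounded feasible direction, so there is no improving ray and the maximum is attained at a vertex.

The binding constraints are 7p - 4q = 13 and 2p + 6q = 1.
Solving simultaneously gives p = 41/25, q = -19/50.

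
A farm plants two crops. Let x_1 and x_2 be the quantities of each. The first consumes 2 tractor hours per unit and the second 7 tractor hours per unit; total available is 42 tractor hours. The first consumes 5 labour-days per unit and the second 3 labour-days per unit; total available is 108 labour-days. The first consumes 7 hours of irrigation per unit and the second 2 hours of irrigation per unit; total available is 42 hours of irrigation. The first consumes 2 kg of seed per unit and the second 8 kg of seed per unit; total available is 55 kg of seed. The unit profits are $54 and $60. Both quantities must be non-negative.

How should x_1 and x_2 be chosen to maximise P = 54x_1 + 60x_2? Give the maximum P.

Feasible corners and P = 54x_1 + 60x_2:
  (0, 0) → P = 0
  (0, 6) → P = 360
  (6, 0) → P = 324
  (14/3, 14/3) → P = 532

The optimum lies where 2x_1 + 7x_2 = 42 and 7x_1 + 2x_2 = 42.
Solving simultaneously gives x_1 = 14/3, x_2 = 14/3.

x_1 = 14/3, x_2 = 14/3, maximum P = 532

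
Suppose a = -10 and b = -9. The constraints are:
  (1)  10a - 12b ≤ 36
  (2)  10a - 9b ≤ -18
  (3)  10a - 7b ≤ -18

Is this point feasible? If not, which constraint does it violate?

feasible

(1): 8 ≤ 36 ✓
(2): -19 ≤ -18 ✓
(3): -37 ≤ -18 ✓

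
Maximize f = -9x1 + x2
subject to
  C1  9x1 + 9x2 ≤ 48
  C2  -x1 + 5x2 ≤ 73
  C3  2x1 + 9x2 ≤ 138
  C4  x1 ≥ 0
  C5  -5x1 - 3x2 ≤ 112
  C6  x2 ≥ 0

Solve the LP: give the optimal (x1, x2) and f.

Feasible corners and f = -9x1 + x2:
  (0, 16/3) → f = 16/3
  (16/3, 0) → f = -48
  (0, 0) → f = 0

The optimum lies where 9x1 + 9x2 = 48 and x1 = 0.
Solving simultaneously gives x1 = 0, x2 = 16/3.

x1 = 0, x2 = 16/3, maximum f = 16/3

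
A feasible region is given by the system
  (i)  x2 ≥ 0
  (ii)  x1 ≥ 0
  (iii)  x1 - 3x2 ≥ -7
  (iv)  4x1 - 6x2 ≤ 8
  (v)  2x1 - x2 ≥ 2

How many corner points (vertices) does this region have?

4

The feasible vertices (each the meet of two boundaries and inside every other half-plane) are:
  (2, 0)
  (1, 0)
  (11, 6)
  (13/5, 16/5)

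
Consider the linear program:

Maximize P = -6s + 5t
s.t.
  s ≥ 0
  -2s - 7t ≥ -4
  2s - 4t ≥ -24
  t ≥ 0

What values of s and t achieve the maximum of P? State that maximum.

Vertices and P = -6s + 5t:
  (0, 4/7) → P = 20/7
  (0, 0) → P = 0
  (2, 0) → P = -12

s = 0, t = 4/7, maximum P = 20/7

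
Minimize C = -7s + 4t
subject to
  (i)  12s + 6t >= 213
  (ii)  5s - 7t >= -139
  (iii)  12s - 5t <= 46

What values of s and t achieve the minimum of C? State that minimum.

Feasible corners and C = -7s + 4t:
  (219/38, 911/38) → C = 2111/38
  (447/44, 167/11) → C = -457/44
  (1017/59, 1898/59) → C = 473/59

At the optimal vertex, 12s + 6t = 213 and 12s - 5t = 46.
Solving simultaneously gives s = 447/44, t = 167/11.

s = 447/44, t = 167/11, minimum C = -457/44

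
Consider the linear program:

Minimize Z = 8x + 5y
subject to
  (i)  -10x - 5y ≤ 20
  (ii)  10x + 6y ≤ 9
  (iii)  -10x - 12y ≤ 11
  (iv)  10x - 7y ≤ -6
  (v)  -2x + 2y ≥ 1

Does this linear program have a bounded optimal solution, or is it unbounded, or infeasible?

Vertices and Z = 8x + 5y:
  (-33/2, 29) → Z = 13
  (-37/14, 9/7) → Z = -103/7
  (27/130, 15/13) → Z = 483/65
  (-149/190, -5/19) → Z = -721/95
The feasible region has finitely many vertices and no improving ray; the minimum is -103/7 at (-37/14, 9/7).

bounded optimum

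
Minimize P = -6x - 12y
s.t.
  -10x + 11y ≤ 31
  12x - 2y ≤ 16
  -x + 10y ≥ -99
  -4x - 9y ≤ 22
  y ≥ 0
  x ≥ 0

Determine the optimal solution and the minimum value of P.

Corner points and P = -6x - 12y:
  (17/8, 19/4) → P = -279/4
  (0, 31/11) → P = -372/11
  (4/3, 0) → P = -8
  (0, 0) → P = 0

The binding constraints are -10x + 11y = 31 and 12x - 2y = 16.
Solving simultaneously gives x = 17/8, y = 19/4.

x = 17/8, y = 19/4, minimum P = -279/4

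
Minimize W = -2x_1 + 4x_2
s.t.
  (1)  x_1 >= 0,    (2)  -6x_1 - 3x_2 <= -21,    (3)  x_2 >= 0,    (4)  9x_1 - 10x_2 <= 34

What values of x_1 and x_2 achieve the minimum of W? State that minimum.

x_1 = 34/9, x_2 = 0, minimum W = -68/9

Vertices and W = -2x_1 + 4x_2:
  (0, 7) → W = 28
  (7/2, 0) → W = -7
  (34/9, 0) → W = -68/9
The feasible region is unbounded (it extends along (0, 1), (10, 9)), but W strictly increases along every unbounded feasible direction, so there is no improving ray and the minimum is attained at a vertex.

At the optimal vertex, x_2 = 0 and 9x_1 - 10x_2 = 34.
Solving simultaneously gives x_1 = 34/9, x_2 = 0.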